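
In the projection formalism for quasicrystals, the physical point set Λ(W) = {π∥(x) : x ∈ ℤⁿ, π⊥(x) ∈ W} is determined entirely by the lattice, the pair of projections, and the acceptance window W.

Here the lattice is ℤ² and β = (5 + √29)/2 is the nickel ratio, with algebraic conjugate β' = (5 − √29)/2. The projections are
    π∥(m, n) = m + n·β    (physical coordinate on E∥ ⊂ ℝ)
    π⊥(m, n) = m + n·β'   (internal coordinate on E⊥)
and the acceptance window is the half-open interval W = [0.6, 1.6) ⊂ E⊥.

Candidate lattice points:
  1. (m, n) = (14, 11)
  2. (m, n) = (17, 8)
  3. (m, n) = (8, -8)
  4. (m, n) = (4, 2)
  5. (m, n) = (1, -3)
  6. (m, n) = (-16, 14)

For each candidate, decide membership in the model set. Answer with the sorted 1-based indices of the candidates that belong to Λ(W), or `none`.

5

β' = (5−√29)/2 ≈ -0.1926.
[1] lift (14,11): star map gives 11.8816; window check 0.6 ≤ 11.8816 < 1.6 is false → out
[2] lift (17,8): star map gives 15.4593; window check 0.6 ≤ 15.4593 < 1.6 is false → out
[3] lift (8,-8): star map gives 9.5407; window check 0.6 ≤ 9.5407 < 1.6 is false → out
[4] lift (4,2): star map gives 3.6148; window check 0.6 ≤ 3.6148 < 1.6 is false → out
[5] lift (1,-3): star map gives 1.5777; window check 0.6 ≤ 1.5777 < 1.6 is true → IN Λ
[6] lift (-16,14): star map gives -18.6962; window check 0.6 ≤ -18.6962 < 1.6 is false → out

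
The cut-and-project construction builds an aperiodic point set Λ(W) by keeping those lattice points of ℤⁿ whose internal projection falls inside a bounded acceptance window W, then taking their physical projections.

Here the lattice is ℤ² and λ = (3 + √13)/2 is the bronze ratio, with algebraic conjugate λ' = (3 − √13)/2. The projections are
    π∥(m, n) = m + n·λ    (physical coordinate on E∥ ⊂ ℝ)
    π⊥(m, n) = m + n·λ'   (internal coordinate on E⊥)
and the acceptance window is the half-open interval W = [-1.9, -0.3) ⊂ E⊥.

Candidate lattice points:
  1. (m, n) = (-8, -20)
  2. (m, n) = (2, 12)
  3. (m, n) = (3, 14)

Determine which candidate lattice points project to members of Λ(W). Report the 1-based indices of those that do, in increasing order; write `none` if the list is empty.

2, 3

Numerically λ ≈ 3.30278 and λ' = −1/λ ≈ -0.30278.
#1 (-8,-20): internal coord -8 + (-20)·λ' = -1.94449; -1.94449 ∉ [-1.9, -0.3) → out
#2 (2,12): internal coord 2 + (12)·λ' = -1.63331; -1.63331 ∈ [-1.9, -0.3) → IN Λ
#3 (3,14): internal coord 3 + (14)·λ' = -1.23886; -1.23886 ∈ [-1.9, -0.3) → IN Λ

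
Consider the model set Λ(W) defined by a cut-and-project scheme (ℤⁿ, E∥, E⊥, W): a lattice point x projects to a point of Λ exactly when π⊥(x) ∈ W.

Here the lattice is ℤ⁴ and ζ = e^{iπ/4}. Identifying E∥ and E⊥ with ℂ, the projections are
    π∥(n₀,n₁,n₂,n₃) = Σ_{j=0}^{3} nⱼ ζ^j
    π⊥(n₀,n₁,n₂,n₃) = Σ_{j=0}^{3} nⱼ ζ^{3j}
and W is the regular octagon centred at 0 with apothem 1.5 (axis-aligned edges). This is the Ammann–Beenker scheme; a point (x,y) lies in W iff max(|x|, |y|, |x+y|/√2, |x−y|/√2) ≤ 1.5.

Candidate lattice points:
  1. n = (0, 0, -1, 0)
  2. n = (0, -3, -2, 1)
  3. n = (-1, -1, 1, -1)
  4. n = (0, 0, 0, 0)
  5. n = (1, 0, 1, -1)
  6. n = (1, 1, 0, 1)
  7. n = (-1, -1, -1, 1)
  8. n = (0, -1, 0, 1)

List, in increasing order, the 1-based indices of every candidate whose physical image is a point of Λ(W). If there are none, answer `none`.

Internal map: ζ^{3j} for j=0..3 gives (1,0), (−√2/2,√2/2), (0,−1), (√2/2,√2/2).
candidate 1: n = (0, 0, -1, 0) → π⊥ ≈ (+0.0000, +1.0000); max(|x|,|y|,|x±y|/√2) = 1.0000 ≤ 1.5 ⇒ ∈ W
candidate 2: n = (0, -3, -2, 1) → π⊥ ≈ (+2.8284, +0.5858); max(|x|,|y|,|x±y|/√2) = 2.8284 > 1.5 ⇒ ∉ W
candidate 3: n = (-1, -1, 1, -1) → π⊥ ≈ (-1.0000, -2.4142); max(|x|,|y|,|x±y|/√2) = 2.4142 > 1.5 ⇒ ∉ W
candidate 4: n = (0, 0, 0, 0) → π⊥ ≈ (+0.0000, +0.0000); max(|x|,|y|,|x±y|/√2) = 0.0000 ≤ 1.5 ⇒ ∈ W
candidate 5: n = (1, 0, 1, -1) → π⊥ ≈ (+0.2929, -1.7071); max(|x|,|y|,|x±y|/√2) = 1.7071 > 1.5 ⇒ ∉ W
candidate 6: n = (1, 1, 0, 1) → π⊥ ≈ (+1.0000, +1.4142); max(|x|,|y|,|x±y|/√2) = 1.7071 > 1.5 ⇒ ∉ W
candidate 7: n = (-1, -1, -1, 1) → π⊥ ≈ (+0.4142, +1.0000); max(|x|,|y|,|x±y|/√2) = 1.0000 ≤ 1.5 ⇒ ∈ W
candidate 8: n = (0, -1, 0, 1) → π⊥ ≈ (+1.4142, +0.0000); max(|x|,|y|,|x±y|/√2) = 1.4142 ≤ 1.5 ⇒ ∈ W

1, 4, 7, 8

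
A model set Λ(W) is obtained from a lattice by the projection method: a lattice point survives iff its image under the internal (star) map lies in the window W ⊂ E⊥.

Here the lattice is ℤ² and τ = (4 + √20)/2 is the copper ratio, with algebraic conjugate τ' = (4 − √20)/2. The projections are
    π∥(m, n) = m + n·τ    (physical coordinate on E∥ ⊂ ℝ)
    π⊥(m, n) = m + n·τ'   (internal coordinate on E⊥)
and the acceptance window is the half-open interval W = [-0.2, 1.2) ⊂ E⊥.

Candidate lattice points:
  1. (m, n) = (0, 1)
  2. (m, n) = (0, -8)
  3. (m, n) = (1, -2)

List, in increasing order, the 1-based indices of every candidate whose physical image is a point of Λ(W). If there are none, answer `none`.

none

τ' = (4−√20)/2 ≈ -0.23607.
[1] lift (0,1): star map gives -0.23607; window check -0.2 ≤ -0.23607 < 1.2 is false → out
[2] lift (0,-8): star map gives 1.88854; window check -0.2 ≤ 1.88854 < 1.2 is false → out
[3] lift (1,-2): star map gives 1.47214; window check -0.2 ≤ 1.47214 < 1.2 is false → out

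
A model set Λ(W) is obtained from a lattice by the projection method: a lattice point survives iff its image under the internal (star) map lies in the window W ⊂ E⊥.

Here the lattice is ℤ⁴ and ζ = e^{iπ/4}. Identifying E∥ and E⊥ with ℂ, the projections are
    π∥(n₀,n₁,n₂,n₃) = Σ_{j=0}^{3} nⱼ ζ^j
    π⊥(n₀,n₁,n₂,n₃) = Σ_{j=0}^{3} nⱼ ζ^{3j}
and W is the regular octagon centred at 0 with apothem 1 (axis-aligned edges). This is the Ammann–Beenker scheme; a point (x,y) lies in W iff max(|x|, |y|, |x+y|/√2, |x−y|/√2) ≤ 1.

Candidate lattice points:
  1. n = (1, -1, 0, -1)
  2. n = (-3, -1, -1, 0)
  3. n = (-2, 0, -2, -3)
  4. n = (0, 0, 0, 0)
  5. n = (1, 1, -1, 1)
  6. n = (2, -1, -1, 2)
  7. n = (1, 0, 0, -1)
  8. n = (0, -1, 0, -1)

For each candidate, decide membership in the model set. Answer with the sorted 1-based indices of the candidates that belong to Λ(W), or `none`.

Internal map: ζ^{3j} for j=0..3 gives (1,0), (−√2/2,√2/2), (0,−1), (√2/2,√2/2).
#1 (1, -1, 0, -1): internal (1.000000, -1.414214); octagon support 1.707107 vs apothem 1 → ∉ W
#2 (-3, -1, -1, 0): internal (-2.292893, 0.292893); octagon support 2.292893 vs apothem 1 → ∉ W
#3 (-2, 0, -2, -3): internal (-4.121320, -0.121320); octagon support 4.121320 vs apothem 1 → ∉ W
#4 (0, 0, 0, 0): internal (0.000000, 0.000000); octagon support 0.000000 vs apothem 1 → ∈ W
#5 (1, 1, -1, 1): internal (1.000000, 2.414214); octagon support 2.414214 vs apothem 1 → ∉ W
#6 (2, -1, -1, 2): internal (4.121320, 1.707107); octagon support 4.121320 vs apothem 1 → ∉ W
#7 (1, 0, 0, -1): internal (0.292893, -0.707107); octagon support 0.707107 vs apothem 1 → ∈ W
#8 (0, -1, 0, -1): internal (0.000000, -1.414214); octagon support 1.414214 vs apothem 1 → ∉ W

4, 7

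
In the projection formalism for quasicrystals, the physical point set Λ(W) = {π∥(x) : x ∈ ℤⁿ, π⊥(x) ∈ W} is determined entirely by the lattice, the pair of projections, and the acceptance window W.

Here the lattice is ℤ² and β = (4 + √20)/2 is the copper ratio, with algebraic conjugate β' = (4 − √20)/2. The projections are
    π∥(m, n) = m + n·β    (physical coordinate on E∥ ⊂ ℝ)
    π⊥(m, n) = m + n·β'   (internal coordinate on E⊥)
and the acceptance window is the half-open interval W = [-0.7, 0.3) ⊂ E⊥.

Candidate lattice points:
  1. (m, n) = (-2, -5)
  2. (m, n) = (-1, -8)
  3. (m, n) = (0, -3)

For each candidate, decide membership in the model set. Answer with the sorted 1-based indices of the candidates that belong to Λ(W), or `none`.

none

Compute β' = (4−√20)/2 = -0.236068, so π⊥(m,n) = m -0.236068·n.
#1 (-2,-5): internal coord -2 + (-5)·β' = -0.819660; -0.819660 ∉ [-0.7, 0.3) → out
#2 (-1,-8): internal coord -1 + (-8)·β' = +0.888544; +0.888544 ∉ [-0.7, 0.3) → out
#3 (0,-3): internal coord 0 + (-3)·β' = +0.708204; +0.708204 ∉ [-0.7, 0.3) → out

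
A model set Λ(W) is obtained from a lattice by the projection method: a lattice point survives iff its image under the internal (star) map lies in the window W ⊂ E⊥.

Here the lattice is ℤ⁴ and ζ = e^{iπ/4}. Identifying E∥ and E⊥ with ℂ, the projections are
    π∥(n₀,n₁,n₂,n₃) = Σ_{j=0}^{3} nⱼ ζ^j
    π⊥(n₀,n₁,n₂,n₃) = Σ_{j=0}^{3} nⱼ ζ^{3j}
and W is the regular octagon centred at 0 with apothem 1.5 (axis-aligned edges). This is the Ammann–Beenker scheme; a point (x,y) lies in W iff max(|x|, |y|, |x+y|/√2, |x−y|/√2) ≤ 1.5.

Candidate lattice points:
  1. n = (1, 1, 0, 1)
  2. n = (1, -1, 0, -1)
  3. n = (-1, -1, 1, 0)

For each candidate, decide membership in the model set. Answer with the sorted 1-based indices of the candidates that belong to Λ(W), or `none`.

none

Internal map: ζ^{3j} for j=0..3 gives (1,0), (−√2/2,√2/2), (0,−1), (√2/2,√2/2).
candidate 1: n = (1, 1, 0, 1) → π⊥ ≈ (+1.00000, +1.41421); max(|x|,|y|,|x±y|/√2) = 1.70711 > 1.5 ⇒ ∉ W
candidate 2: n = (1, -1, 0, -1) → π⊥ ≈ (+1.00000, -1.41421); max(|x|,|y|,|x±y|/√2) = 1.70711 > 1.5 ⇒ ∉ W
candidate 3: n = (-1, -1, 1, 0) → π⊥ ≈ (-0.29289, -1.70711); max(|x|,|y|,|x±y|/√2) = 1.70711 > 1.5 ⇒ ∉ W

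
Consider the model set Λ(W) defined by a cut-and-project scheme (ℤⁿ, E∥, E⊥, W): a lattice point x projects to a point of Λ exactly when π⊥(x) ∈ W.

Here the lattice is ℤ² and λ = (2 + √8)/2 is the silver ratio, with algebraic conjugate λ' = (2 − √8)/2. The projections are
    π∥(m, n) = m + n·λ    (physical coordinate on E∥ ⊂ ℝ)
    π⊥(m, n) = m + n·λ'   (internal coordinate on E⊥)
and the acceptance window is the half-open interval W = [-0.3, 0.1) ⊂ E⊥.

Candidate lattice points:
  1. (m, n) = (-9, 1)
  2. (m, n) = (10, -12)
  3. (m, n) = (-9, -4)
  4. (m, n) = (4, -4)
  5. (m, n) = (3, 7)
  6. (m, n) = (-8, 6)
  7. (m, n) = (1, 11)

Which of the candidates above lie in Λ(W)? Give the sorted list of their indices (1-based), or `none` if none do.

Compute λ' = (2−√8)/2 = -0.41421, so π⊥(m,n) = m -0.41421·n.
[1] lift (-9,1): star map gives -9.41421; window check -0.3 ≤ -9.41421 < 0.1 is false → out
[2] lift (10,-12): star map gives 14.97056; window check -0.3 ≤ 14.97056 < 0.1 is false → out
[3] lift (-9,-4): star map gives -7.34315; window check -0.3 ≤ -7.34315 < 0.1 is false → out
[4] lift (4,-4): star map gives 5.65685; window check -0.3 ≤ 5.65685 < 0.1 is false → out
[5] lift (3,7): star map gives 0.10051; window check -0.3 ≤ 0.10051 < 0.1 is false → out
[6] lift (-8,6): star map gives -10.48528; window check -0.3 ≤ -10.48528 < 0.1 is false → out
[7] lift (1,11): star map gives -3.55635; window check -0.3 ≤ -3.55635 < 0.1 is false → out

none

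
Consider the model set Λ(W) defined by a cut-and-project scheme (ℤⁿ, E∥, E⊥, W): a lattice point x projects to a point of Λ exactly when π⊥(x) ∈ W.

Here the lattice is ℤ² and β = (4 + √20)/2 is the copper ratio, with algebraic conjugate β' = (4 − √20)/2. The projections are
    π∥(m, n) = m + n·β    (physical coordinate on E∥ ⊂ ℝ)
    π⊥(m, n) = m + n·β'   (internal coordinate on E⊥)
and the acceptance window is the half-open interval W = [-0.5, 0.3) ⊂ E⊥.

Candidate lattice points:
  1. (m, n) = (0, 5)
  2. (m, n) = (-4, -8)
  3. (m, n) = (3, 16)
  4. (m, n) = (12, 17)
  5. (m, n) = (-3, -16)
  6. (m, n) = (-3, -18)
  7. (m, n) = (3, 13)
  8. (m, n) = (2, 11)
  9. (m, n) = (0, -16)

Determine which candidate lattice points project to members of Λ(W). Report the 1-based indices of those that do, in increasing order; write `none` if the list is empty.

7

Numerically β ≈ 4.236068 and β' = −1/β ≈ -0.236068.
#1 (0,5): internal coord 0 + (5)·β' = -1.180340; -1.180340 ∉ [-0.5, 0.3) → out
#2 (-4,-8): internal coord -4 + (-8)·β' = -2.111456; -2.111456 ∉ [-0.5, 0.3) → out
#3 (3,16): internal coord 3 + (16)·β' = -0.777088; -0.777088 ∉ [-0.5, 0.3) → out
#4 (12,17): internal coord 12 + (17)·β' = +7.986844; +7.986844 ∉ [-0.5, 0.3) → out
#5 (-3,-16): internal coord -3 + (-16)·β' = +0.777088; +0.777088 ∉ [-0.5, 0.3) → out
#6 (-3,-18): internal coord -3 + (-18)·β' = +1.249224; +1.249224 ∉ [-0.5, 0.3) → out
#7 (3,13): internal coord 3 + (13)·β' = -0.068884; -0.068884 ∈ [-0.5, 0.3) → IN Λ
#8 (2,11): internal coord 2 + (11)·β' = -0.596748; -0.596748 ∉ [-0.5, 0.3) → out
#9 (0,-16): internal coord 0 + (-16)·β' = +3.777088; +3.777088 ∉ [-0.5, 0.3) → out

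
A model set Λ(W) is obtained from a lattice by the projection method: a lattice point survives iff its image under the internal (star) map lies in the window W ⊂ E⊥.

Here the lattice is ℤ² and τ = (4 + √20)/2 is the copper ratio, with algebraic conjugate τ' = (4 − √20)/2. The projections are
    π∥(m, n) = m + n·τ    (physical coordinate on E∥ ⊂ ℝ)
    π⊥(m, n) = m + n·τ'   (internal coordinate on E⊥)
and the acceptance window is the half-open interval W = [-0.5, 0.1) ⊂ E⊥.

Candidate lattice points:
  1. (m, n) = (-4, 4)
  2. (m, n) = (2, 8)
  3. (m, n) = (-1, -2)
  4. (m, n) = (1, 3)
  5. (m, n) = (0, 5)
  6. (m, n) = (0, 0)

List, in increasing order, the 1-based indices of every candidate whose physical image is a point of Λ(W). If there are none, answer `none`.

τ' = (4−√20)/2 ≈ -0.236068.
[1] lift (-4,4): star map gives -4.944272; window check -0.5 ≤ -4.944272 < 0.1 is false → out
[2] lift (2,8): star map gives 0.111456; window check -0.5 ≤ 0.111456 < 0.1 is false → out
[3] lift (-1,-2): star map gives -0.527864; window check -0.5 ≤ -0.527864 < 0.1 is false → out
[4] lift (1,3): star map gives 0.291796; window check -0.5 ≤ 0.291796 < 0.1 is false → out
[5] lift (0,5): star map gives -1.180340; window check -0.5 ≤ -1.180340 < 0.1 is false → out
[6] lift (0,0): star map gives 0.000000; window check -0.5 ≤ 0.000000 < 0.1 is true → IN Λ

6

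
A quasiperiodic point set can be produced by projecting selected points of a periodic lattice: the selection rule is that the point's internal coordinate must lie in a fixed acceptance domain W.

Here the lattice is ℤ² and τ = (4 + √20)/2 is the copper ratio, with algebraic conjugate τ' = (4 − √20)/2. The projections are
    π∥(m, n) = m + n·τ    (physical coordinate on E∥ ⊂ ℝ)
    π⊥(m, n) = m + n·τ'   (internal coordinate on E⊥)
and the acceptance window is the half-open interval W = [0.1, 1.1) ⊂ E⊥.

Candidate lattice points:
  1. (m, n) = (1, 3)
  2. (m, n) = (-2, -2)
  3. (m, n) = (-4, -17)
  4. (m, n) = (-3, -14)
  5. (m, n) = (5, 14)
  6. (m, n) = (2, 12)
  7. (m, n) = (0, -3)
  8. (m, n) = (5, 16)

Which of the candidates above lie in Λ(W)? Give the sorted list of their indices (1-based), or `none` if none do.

1, 4, 7

τ' = (4−√20)/2 ≈ -0.23607.
[1] lift (1,3): star map gives 0.29180; window check 0.1 ≤ 0.29180 < 1.1 is true → IN Λ
[2] lift (-2,-2): star map gives -1.52786; window check 0.1 ≤ -1.52786 < 1.1 is false → out
[3] lift (-4,-17): star map gives 0.01316; window check 0.1 ≤ 0.01316 < 1.1 is false → out
[4] lift (-3,-14): star map gives 0.30495; window check 0.1 ≤ 0.30495 < 1.1 is true → IN Λ
[5] lift (5,14): star map gives 1.69505; window check 0.1 ≤ 1.69505 < 1.1 is false → out
[6] lift (2,12): star map gives -0.83282; window check 0.1 ≤ -0.83282 < 1.1 is false → out
[7] lift (0,-3): star map gives 0.70820; window check 0.1 ≤ 0.70820 < 1.1 is true → IN Λ
[8] lift (5,16): star map gives 1.22291; window check 0.1 ≤ 1.22291 < 1.1 is false → out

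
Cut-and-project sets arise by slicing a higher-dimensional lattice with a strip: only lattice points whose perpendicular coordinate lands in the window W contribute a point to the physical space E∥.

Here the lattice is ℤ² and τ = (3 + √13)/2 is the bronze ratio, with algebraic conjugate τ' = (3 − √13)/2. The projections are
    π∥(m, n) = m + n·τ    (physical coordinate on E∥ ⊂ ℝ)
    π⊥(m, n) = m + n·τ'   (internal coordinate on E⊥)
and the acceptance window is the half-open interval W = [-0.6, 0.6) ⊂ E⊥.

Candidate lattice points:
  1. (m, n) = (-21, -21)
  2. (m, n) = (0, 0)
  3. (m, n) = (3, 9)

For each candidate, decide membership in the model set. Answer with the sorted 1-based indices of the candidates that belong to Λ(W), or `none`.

2, 3

Compute τ' = (3−√13)/2 = -0.30278, so π⊥(m,n) = m -0.30278·n.
#1 (-21,-21): internal coord -21 + (-21)·τ' = -14.64171; -14.64171 ∉ [-0.6, 0.6) → out
#2 (0,0): internal coord 0 + (0)·τ' = +0.00000; +0.00000 ∈ [-0.6, 0.6) → IN Λ
#3 (3,9): internal coord 3 + (9)·τ' = +0.27502; +0.27502 ∈ [-0.6, 0.6) → IN Λ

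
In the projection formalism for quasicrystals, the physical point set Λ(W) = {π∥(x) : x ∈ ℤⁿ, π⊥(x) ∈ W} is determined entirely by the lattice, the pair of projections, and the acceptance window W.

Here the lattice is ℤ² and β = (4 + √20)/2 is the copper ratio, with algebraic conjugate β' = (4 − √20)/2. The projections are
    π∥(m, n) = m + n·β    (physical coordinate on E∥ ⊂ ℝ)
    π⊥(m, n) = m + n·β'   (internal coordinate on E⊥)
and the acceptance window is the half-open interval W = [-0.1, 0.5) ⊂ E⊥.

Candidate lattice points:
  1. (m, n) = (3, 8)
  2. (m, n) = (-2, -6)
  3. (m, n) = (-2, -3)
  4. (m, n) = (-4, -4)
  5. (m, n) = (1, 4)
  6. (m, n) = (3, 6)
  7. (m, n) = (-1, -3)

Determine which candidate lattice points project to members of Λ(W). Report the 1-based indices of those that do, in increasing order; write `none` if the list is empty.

β' = (4−√20)/2 ≈ -0.23607.
candidate 1: (m,n)=(3,8) → π∥ = 3+8·β ≈ 36.88854, π⊥ = 3+8·β' ≈ 1.11146 ∉ [-0.1, 0.5) ⇒ out
candidate 2: (m,n)=(-2,-6) → π∥ = -2-6·β ≈ -27.41641, π⊥ = -2-6·β' ≈ -0.58359 ∉ [-0.1, 0.5) ⇒ out
candidate 3: (m,n)=(-2,-3) → π∥ = -2-3·β ≈ -14.70820, π⊥ = -2-3·β' ≈ -1.29180 ∉ [-0.1, 0.5) ⇒ out
candidate 4: (m,n)=(-4,-4) → π∥ = -4-4·β ≈ -20.94427, π⊥ = -4-4·β' ≈ -3.05573 ∉ [-0.1, 0.5) ⇒ out
candidate 5: (m,n)=(1,4) → π∥ = 1+4·β ≈ 17.94427, π⊥ = 1+4·β' ≈ 0.05573 ∈ [-0.1, 0.5) ⇒ IN Λ
candidate 6: (m,n)=(3,6) → π∥ = 3+6·β ≈ 28.41641, π⊥ = 3+6·β' ≈ 1.58359 ∉ [-0.1, 0.5) ⇒ out
candidate 7: (m,n)=(-1,-3) → π∥ = -1-3·β ≈ -13.70820, π⊥ = -1-3·β' ≈ -0.29180 ∉ [-0.1, 0.5) ⇒ out

5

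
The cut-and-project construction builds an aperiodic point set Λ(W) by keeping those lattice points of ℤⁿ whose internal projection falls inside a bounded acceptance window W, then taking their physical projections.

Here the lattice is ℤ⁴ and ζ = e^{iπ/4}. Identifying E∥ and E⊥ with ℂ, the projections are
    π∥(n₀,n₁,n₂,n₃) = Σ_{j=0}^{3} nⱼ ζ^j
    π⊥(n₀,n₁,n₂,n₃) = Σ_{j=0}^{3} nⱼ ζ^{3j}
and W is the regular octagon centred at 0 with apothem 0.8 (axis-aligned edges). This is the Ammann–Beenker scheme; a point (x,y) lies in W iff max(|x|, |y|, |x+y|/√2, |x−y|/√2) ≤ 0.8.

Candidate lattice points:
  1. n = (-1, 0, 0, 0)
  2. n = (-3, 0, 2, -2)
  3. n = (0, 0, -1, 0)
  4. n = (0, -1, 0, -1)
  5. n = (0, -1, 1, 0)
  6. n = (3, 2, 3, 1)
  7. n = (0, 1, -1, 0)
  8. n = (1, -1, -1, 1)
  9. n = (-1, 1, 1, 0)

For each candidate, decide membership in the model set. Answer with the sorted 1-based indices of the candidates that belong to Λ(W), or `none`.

none

Internal map: ζ^{3j} for j=0..3 gives (1,0), (−√2/2,√2/2), (0,−1), (√2/2,√2/2).
candidate 1: n = (-1, 0, 0, 0) → π⊥ ≈ (-1.000000, +0.000000); max(|x|,|y|,|x±y|/√2) = 1.000000 > 0.8 ⇒ ∉ W
candidate 2: n = (-3, 0, 2, -2) → π⊥ ≈ (-4.414214, -3.414214); max(|x|,|y|,|x±y|/√2) = 5.535534 > 0.8 ⇒ ∉ W
candidate 3: n = (0, 0, -1, 0) → π⊥ ≈ (+0.000000, +1.000000); max(|x|,|y|,|x±y|/√2) = 1.000000 > 0.8 ⇒ ∉ W
candidate 4: n = (0, -1, 0, -1) → π⊥ ≈ (+0.000000, -1.414214); max(|x|,|y|,|x±y|/√2) = 1.414214 > 0.8 ⇒ ∉ W
candidate 5: n = (0, -1, 1, 0) → π⊥ ≈ (+0.707107, -1.707107); max(|x|,|y|,|x±y|/√2) = 1.707107 > 0.8 ⇒ ∉ W
candidate 6: n = (3, 2, 3, 1) → π⊥ ≈ (+2.292893, -0.878680); max(|x|,|y|,|x±y|/√2) = 2.292893 > 0.8 ⇒ ∉ W
candidate 7: n = (0, 1, -1, 0) → π⊥ ≈ (-0.707107, +1.707107); max(|x|,|y|,|x±y|/√2) = 1.707107 > 0.8 ⇒ ∉ W
candidate 8: n = (1, -1, -1, 1) → π⊥ ≈ (+2.414214, +1.000000); max(|x|,|y|,|x±y|/√2) = 2.414214 > 0.8 ⇒ ∉ W
candidate 9: n = (-1, 1, 1, 0) → π⊥ ≈ (-1.707107, -0.292893); max(|x|,|y|,|x±y|/√2) = 1.707107 > 0.8 ⇒ ∉ W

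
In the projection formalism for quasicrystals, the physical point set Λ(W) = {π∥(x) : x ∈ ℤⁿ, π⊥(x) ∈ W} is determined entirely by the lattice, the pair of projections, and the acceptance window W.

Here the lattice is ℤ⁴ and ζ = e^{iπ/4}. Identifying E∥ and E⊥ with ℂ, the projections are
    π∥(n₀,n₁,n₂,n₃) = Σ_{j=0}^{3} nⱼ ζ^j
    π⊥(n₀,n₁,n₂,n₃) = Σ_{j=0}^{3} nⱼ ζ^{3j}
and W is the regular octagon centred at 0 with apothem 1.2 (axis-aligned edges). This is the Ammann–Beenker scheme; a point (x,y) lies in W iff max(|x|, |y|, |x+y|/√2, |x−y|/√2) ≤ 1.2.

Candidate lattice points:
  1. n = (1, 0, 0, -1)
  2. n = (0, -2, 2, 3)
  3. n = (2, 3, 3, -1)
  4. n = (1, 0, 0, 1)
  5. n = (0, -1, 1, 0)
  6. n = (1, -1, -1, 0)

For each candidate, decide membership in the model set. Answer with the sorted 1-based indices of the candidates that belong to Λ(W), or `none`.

1

With ζ = e^{iπ/4} the internal vectors are ζ^0,ζ^3,ζ^6,ζ^9.
#1 (1, 0, 0, -1): internal (0.29289, -0.70711); octagon support 0.70711 vs apothem 1.2 → ∈ W
#2 (0, -2, 2, 3): internal (3.53553, -1.29289); octagon support 3.53553 vs apothem 1.2 → ∉ W
#3 (2, 3, 3, -1): internal (-0.82843, -1.58579); octagon support 1.70711 vs apothem 1.2 → ∉ W
#4 (1, 0, 0, 1): internal (1.70711, 0.70711); octagon support 1.70711 vs apothem 1.2 → ∉ W
#5 (0, -1, 1, 0): internal (0.70711, -1.70711); octagon support 1.70711 vs apothem 1.2 → ∉ W
#6 (1, -1, -1, 0): internal (1.70711, 0.29289); octagon support 1.70711 vs apothem 1.2 → ∉ W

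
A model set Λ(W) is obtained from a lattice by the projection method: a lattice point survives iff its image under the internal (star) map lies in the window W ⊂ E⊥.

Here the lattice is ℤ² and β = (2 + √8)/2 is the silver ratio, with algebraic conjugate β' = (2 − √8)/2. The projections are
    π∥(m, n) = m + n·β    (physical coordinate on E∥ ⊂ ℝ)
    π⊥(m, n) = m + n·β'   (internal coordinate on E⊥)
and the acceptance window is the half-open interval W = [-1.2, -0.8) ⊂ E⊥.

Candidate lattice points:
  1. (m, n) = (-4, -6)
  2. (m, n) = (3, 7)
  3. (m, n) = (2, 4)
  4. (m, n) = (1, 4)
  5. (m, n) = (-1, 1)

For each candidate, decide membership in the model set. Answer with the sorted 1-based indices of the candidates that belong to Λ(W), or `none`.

β' = (2−√8)/2 ≈ -0.41421.
candidate 1: (m,n)=(-4,-6) → π∥ = -4-6·β ≈ -18.48528, π⊥ = -4-6·β' ≈ -1.51472 ∉ [-1.2, -0.8) ⇒ out
candidate 2: (m,n)=(3,7) → π∥ = 3+7·β ≈ 19.89949, π⊥ = 3+7·β' ≈ 0.10051 ∉ [-1.2, -0.8) ⇒ out
candidate 3: (m,n)=(2,4) → π∥ = 2+4·β ≈ 11.65685, π⊥ = 2+4·β' ≈ 0.34315 ∉ [-1.2, -0.8) ⇒ out
candidate 4: (m,n)=(1,4) → π∥ = 1+4·β ≈ 10.65685, π⊥ = 1+4·β' ≈ -0.65685 ∉ [-1.2, -0.8) ⇒ out
candidate 5: (m,n)=(-1,1) → π∥ = -1+1·β ≈ 1.41421, π⊥ = -1+1·β' ≈ -1.41421 ∉ [-1.2, -0.8) ⇒ out

none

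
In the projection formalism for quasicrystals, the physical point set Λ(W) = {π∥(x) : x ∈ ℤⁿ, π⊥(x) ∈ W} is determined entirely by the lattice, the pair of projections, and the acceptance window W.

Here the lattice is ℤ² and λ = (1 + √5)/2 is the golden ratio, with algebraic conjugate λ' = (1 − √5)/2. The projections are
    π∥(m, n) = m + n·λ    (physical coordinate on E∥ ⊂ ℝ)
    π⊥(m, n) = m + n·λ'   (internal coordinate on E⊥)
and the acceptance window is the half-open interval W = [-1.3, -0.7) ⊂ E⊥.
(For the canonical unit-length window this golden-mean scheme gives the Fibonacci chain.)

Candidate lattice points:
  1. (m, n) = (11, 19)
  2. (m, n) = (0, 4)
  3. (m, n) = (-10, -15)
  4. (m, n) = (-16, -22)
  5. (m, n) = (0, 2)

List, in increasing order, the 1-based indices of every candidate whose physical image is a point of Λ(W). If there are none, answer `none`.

Numerically λ ≈ 1.6180 and λ' = −1/λ ≈ -0.6180.
[1] lift (11,19): star map gives -0.7426; window check -1.3 ≤ -0.7426 < -0.7 is true → IN Λ
[2] lift (0,4): star map gives -2.4721; window check -1.3 ≤ -2.4721 < -0.7 is false → out
[3] lift (-10,-15): star map gives -0.7295; window check -1.3 ≤ -0.7295 < -0.7 is true → IN Λ
[4] lift (-16,-22): star map gives -2.4033; window check -1.3 ≤ -2.4033 < -0.7 is false → out
[5] lift (0,2): star map gives -1.2361; window check -1.3 ≤ -1.2361 < -0.7 is true → IN Λ

1, 3, 5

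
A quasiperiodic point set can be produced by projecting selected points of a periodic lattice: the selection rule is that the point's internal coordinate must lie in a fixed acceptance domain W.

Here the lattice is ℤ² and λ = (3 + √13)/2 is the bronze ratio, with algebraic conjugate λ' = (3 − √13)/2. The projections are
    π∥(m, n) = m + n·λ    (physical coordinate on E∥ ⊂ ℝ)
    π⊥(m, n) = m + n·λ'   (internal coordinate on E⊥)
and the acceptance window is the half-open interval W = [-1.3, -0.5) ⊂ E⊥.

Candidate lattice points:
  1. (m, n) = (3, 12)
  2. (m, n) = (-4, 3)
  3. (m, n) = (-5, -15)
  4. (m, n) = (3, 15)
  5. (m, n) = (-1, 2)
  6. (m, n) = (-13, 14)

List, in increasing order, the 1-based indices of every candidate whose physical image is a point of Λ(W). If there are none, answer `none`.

1

Compute λ' = (3−√13)/2 = -0.30278, so π⊥(m,n) = m -0.30278·n.
[1] lift (3,12): star map gives -0.63331; window check -1.3 ≤ -0.63331 < -0.5 is true → IN Λ
[2] lift (-4,3): star map gives -4.90833; window check -1.3 ≤ -4.90833 < -0.5 is false → out
[3] lift (-5,-15): star map gives -0.45837; window check -1.3 ≤ -0.45837 < -0.5 is false → out
[4] lift (3,15): star map gives -1.54163; window check -1.3 ≤ -1.54163 < -0.5 is false → out
[5] lift (-1,2): star map gives -1.60555; window check -1.3 ≤ -1.60555 < -0.5 is false → out
[6] lift (-13,14): star map gives -17.23886; window check -1.3 ≤ -17.23886 < -0.5 is false → out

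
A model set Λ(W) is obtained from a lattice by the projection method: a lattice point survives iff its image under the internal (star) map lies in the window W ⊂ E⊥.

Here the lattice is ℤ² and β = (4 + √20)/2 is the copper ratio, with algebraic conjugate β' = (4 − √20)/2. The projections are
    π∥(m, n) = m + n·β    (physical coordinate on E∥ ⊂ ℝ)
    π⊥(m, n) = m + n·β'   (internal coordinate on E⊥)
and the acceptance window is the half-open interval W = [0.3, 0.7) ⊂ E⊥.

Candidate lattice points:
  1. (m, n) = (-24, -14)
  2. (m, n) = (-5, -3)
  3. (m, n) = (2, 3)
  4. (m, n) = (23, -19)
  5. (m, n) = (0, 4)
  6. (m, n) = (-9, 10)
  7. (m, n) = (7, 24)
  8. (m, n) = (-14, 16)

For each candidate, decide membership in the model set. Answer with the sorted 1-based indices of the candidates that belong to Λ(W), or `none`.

Compute β' = (4−√20)/2 = -0.23607, so π⊥(m,n) = m -0.23607·n.
#1 (-24,-14): internal coord -24 + (-14)·β' = -20.69505; -20.69505 ∉ [0.3, 0.7) → out
#2 (-5,-3): internal coord -5 + (-3)·β' = -4.29180; -4.29180 ∉ [0.3, 0.7) → out
#3 (2,3): internal coord 2 + (3)·β' = +1.29180; +1.29180 ∉ [0.3, 0.7) → out
#4 (23,-19): internal coord 23 + (-19)·β' = +27.48529; +27.48529 ∉ [0.3, 0.7) → out
#5 (0,4): internal coord 0 + (4)·β' = -0.94427; -0.94427 ∉ [0.3, 0.7) → out
#6 (-9,10): internal coord -9 + (10)·β' = -11.36068; -11.36068 ∉ [0.3, 0.7) → out
#7 (7,24): internal coord 7 + (24)·β' = +1.33437; +1.33437 ∉ [0.3, 0.7) → out
#8 (-14,16): internal coord -14 + (16)·β' = -17.77709; -17.77709 ∉ [0.3, 0.7) → out

none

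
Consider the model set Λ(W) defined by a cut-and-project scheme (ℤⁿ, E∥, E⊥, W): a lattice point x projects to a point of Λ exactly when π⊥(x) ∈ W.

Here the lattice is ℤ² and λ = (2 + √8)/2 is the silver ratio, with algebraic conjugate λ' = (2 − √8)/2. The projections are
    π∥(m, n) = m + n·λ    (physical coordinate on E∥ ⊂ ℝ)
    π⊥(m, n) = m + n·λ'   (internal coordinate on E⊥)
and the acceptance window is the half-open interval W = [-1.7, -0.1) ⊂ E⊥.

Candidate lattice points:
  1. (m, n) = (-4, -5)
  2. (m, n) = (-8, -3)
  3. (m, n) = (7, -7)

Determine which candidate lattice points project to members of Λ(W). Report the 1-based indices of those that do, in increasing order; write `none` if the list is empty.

Numerically λ ≈ 2.414214 and λ' = −1/λ ≈ -0.414214.
#1 (-4,-5): internal coord -4 + (-5)·λ' = -1.928932; -1.928932 ∉ [-1.7, -0.1) → out
#2 (-8,-3): internal coord -8 + (-3)·λ' = -6.757359; -6.757359 ∉ [-1.7, -0.1) → out
#3 (7,-7): internal coord 7 + (-7)·λ' = +9.899495; +9.899495 ∉ [-1.7, -0.1) → out

none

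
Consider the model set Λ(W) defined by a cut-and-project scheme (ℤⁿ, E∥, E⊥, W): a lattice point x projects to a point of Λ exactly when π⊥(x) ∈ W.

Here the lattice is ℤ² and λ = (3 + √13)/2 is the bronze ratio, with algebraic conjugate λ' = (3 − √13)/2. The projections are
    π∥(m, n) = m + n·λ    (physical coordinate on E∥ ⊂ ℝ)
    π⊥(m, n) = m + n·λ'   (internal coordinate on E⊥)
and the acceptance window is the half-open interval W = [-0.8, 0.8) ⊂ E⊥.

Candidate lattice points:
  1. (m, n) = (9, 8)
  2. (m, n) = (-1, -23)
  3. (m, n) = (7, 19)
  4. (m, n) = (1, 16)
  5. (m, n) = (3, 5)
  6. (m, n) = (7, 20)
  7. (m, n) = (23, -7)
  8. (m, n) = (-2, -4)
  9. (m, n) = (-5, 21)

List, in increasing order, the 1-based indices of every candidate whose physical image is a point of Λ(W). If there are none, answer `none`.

Compute λ' = (3−√13)/2 = -0.302776, so π⊥(m,n) = m -0.302776·n.
#1 (9,8): internal coord 9 + (8)·λ' = +6.577795; +6.577795 ∉ [-0.8, 0.8) → out
#2 (-1,-23): internal coord -1 + (-23)·λ' = +5.963840; +5.963840 ∉ [-0.8, 0.8) → out
#3 (7,19): internal coord 7 + (19)·λ' = +1.247263; +1.247263 ∉ [-0.8, 0.8) → out
#4 (1,16): internal coord 1 + (16)·λ' = -3.844410; -3.844410 ∉ [-0.8, 0.8) → out
#5 (3,5): internal coord 3 + (5)·λ' = +1.486122; +1.486122 ∉ [-0.8, 0.8) → out
#6 (7,20): internal coord 7 + (20)·λ' = +0.944487; +0.944487 ∉ [-0.8, 0.8) → out
#7 (23,-7): internal coord 23 + (-7)·λ' = +25.119429; +25.119429 ∉ [-0.8, 0.8) → out
#8 (-2,-4): internal coord -2 + (-4)·λ' = -0.788897; -0.788897 ∈ [-0.8, 0.8) → IN Λ
#9 (-5,21): internal coord -5 + (21)·λ' = -11.358288; -11.358288 ∉ [-0.8, 0.8) → out

8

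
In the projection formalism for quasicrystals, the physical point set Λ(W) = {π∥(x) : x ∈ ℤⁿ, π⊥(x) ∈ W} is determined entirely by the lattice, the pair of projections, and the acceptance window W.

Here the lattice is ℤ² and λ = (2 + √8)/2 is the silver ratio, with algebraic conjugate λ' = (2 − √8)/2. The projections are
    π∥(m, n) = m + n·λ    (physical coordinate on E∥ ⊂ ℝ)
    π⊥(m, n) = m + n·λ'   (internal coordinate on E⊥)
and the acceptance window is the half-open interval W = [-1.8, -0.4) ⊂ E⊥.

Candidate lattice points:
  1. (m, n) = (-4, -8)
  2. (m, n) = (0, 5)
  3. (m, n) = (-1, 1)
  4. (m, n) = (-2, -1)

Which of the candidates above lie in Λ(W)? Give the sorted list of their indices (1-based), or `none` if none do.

Numerically λ ≈ 2.4142 and λ' = −1/λ ≈ -0.4142.
[1] lift (-4,-8): star map gives -0.6863; window check -1.8 ≤ -0.6863 < -0.4 is true → IN Λ
[2] lift (0,5): star map gives -2.0711; window check -1.8 ≤ -2.0711 < -0.4 is false → out
[3] lift (-1,1): star map gives -1.4142; window check -1.8 ≤ -1.4142 < -0.4 is true → IN Λ
[4] lift (-2,-1): star map gives -1.5858; window check -1.8 ≤ -1.5858 < -0.4 is true → IN Λ

1, 3, 4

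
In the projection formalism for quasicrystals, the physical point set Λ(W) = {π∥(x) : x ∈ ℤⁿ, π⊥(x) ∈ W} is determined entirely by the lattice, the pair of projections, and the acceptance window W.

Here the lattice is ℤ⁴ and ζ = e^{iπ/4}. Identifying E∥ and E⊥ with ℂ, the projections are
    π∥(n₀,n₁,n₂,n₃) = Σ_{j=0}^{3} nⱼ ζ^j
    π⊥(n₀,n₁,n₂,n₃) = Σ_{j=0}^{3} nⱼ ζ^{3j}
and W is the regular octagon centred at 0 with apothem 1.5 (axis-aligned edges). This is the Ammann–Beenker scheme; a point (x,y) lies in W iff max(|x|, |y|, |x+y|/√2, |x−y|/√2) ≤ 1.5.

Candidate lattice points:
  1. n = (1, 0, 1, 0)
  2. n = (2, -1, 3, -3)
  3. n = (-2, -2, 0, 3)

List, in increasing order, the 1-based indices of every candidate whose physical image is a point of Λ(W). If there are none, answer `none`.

1

Internal map: ζ^{3j} for j=0..3 gives (1,0), (−√2/2,√2/2), (0,−1), (√2/2,√2/2).
#1 (1, 0, 1, 0): internal (1.000000, -1.000000); octagon support 1.414214 vs apothem 1.5 → ∈ W
#2 (2, -1, 3, -3): internal (0.585786, -5.828427); octagon support 5.828427 vs apothem 1.5 → ∉ W
#3 (-2, -2, 0, 3): internal (1.535534, 0.707107); octagon support 1.585786 vs apothem 1.5 → ∉ W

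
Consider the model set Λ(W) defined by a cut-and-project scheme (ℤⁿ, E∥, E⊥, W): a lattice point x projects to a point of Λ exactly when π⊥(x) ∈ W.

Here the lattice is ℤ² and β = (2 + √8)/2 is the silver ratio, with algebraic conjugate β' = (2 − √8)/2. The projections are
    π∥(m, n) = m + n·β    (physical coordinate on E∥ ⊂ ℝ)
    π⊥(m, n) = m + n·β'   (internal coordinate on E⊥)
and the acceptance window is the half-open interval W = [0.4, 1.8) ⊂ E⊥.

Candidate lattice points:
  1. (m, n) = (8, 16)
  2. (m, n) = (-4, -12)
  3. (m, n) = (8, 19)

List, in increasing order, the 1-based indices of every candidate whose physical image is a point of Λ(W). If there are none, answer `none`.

Compute β' = (2−√8)/2 = -0.414214, so π⊥(m,n) = m -0.414214·n.
candidate 1: (m,n)=(8,16) → π∥ = 8+16·β ≈ 46.627417, π⊥ = 8+16·β' ≈ 1.372583 ∈ [0.4, 1.8) ⇒ IN Λ
candidate 2: (m,n)=(-4,-12) → π∥ = -4-12·β ≈ -32.970563, π⊥ = -4-12·β' ≈ 0.970563 ∈ [0.4, 1.8) ⇒ IN Λ
candidate 3: (m,n)=(8,19) → π∥ = 8+19·β ≈ 53.870058, π⊥ = 8+19·β' ≈ 0.129942 ∉ [0.4, 1.8) ⇒ out

1, 2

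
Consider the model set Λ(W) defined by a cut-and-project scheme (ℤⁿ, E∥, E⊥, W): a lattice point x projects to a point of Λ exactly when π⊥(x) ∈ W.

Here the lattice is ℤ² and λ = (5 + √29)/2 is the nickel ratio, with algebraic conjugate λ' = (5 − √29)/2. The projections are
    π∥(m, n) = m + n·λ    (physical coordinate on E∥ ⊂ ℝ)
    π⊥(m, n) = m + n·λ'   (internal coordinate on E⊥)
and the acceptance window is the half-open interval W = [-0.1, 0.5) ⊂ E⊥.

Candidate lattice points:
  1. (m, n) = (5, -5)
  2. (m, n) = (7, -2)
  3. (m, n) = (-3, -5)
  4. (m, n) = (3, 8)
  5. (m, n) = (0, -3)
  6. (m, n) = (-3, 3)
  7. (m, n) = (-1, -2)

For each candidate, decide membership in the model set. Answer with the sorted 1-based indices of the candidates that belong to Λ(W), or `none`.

none

Compute λ' = (5−√29)/2 = -0.192582, so π⊥(m,n) = m -0.192582·n.
[1] lift (5,-5): star map gives 5.962912; window check -0.1 ≤ 5.962912 < 0.5 is false → out
[2] lift (7,-2): star map gives 7.385165; window check -0.1 ≤ 7.385165 < 0.5 is false → out
[3] lift (-3,-5): star map gives -2.037088; window check -0.1 ≤ -2.037088 < 0.5 is false → out
[4] lift (3,8): star map gives 1.459341; window check -0.1 ≤ 1.459341 < 0.5 is false → out
[5] lift (0,-3): star map gives 0.577747; window check -0.1 ≤ 0.577747 < 0.5 is false → out
[6] lift (-3,3): star map gives -3.577747; window check -0.1 ≤ -3.577747 < 0.5 is false → out
[7] lift (-1,-2): star map gives -0.614835; window check -0.1 ≤ -0.614835 < 0.5 is false → out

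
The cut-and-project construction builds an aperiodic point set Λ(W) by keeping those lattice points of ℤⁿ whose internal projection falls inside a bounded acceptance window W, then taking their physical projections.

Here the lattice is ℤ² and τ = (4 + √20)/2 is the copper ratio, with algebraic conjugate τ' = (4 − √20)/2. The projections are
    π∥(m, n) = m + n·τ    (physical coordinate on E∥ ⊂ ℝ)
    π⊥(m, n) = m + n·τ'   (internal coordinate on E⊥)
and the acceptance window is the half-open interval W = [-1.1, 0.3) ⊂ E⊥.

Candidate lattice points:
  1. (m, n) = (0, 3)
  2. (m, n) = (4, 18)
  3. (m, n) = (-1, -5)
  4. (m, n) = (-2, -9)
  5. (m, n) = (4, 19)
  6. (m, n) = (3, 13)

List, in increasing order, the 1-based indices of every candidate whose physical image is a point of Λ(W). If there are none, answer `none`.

1, 2, 3, 4, 5, 6

τ' = (4−√20)/2 ≈ -0.236068.
candidate 1: (m,n)=(0,3) → π∥ = 0+3·τ ≈ 12.708204, π⊥ = 0+3·τ' ≈ -0.708204 ∈ [-1.1, 0.3) ⇒ IN Λ
candidate 2: (m,n)=(4,18) → π∥ = 4+18·τ ≈ 80.249224, π⊥ = 4+18·τ' ≈ -0.249224 ∈ [-1.1, 0.3) ⇒ IN Λ
candidate 3: (m,n)=(-1,-5) → π∥ = -1-5·τ ≈ -22.180340, π⊥ = -1-5·τ' ≈ 0.180340 ∈ [-1.1, 0.3) ⇒ IN Λ
candidate 4: (m,n)=(-2,-9) → π∥ = -2-9·τ ≈ -40.124612, π⊥ = -2-9·τ' ≈ 0.124612 ∈ [-1.1, 0.3) ⇒ IN Λ
candidate 5: (m,n)=(4,19) → π∥ = 4+19·τ ≈ 84.485292, π⊥ = 4+19·τ' ≈ -0.485292 ∈ [-1.1, 0.3) ⇒ IN Λ
candidate 6: (m,n)=(3,13) → π∥ = 3+13·τ ≈ 58.068884, π⊥ = 3+13·τ' ≈ -0.068884 ∈ [-1.1, 0.3) ⇒ IN Λ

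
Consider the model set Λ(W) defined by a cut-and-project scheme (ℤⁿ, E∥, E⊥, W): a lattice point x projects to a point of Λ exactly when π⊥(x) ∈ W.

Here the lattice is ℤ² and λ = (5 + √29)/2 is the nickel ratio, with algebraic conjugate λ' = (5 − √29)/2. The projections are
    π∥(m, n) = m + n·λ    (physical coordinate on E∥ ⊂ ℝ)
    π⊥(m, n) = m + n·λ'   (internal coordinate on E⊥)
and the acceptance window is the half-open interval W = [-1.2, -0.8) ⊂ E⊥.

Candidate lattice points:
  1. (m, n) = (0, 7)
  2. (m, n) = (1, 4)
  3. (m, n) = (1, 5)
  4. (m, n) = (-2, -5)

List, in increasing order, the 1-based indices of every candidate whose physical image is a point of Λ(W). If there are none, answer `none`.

λ' = (5−√29)/2 ≈ -0.19258.
#1 (0,7): internal coord 0 + (7)·λ' = -1.34808; -1.34808 ∉ [-1.2, -0.8) → out
#2 (1,4): internal coord 1 + (4)·λ' = +0.22967; +0.22967 ∉ [-1.2, -0.8) → out
#3 (1,5): internal coord 1 + (5)·λ' = +0.03709; +0.03709 ∉ [-1.2, -0.8) → out
#4 (-2,-5): internal coord -2 + (-5)·λ' = -1.03709; -1.03709 ∈ [-1.2, -0.8) → IN Λ

4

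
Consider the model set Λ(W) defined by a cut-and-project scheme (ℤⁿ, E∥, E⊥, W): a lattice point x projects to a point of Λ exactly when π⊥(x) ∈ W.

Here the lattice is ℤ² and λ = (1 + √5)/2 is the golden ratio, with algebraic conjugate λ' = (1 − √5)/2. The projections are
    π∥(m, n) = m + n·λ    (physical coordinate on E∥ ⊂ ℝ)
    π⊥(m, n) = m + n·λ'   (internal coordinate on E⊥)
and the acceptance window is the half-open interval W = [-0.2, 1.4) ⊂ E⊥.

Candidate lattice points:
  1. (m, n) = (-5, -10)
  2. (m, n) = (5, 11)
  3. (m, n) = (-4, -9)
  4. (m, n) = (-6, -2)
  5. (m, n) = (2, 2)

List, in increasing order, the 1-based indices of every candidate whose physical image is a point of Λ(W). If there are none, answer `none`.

1, 5

λ' = (1−√5)/2 ≈ -0.6180.
#1 (-5,-10): internal coord -5 + (-10)·λ' = +1.1803; +1.1803 ∈ [-0.2, 1.4) → IN Λ
#2 (5,11): internal coord 5 + (11)·λ' = -1.7984; -1.7984 ∉ [-0.2, 1.4) → out
#3 (-4,-9): internal coord -4 + (-9)·λ' = +1.5623; +1.5623 ∉ [-0.2, 1.4) → out
#4 (-6,-2): internal coord -6 + (-2)·λ' = -4.7639; -4.7639 ∉ [-0.2, 1.4) → out
#5 (2,2): internal coord 2 + (2)·λ' = +0.7639; +0.7639 ∈ [-0.2, 1.4) → IN Λ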